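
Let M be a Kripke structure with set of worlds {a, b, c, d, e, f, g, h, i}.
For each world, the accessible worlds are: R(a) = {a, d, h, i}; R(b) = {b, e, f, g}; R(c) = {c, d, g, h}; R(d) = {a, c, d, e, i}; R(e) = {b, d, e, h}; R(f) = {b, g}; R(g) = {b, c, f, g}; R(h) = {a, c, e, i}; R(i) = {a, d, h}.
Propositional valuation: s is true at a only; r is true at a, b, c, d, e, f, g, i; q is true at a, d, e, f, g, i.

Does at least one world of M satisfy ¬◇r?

Let φ = ¬◇r. Evaluate φ at each world:
  a (successors {a, d, h, i}): φ is false.
  b (successors {b, e, f, g}): φ is false.
  c (successors {c, d, g, h}): φ is false.
  d (successors {a, c, d, e, i}): φ is false.
  e (successors {b, d, e, h}): φ is false.
  f (successors {b, g}): φ is false.
  g (successors {b, c, f, g}): φ is false.
  h (successors {a, c, e, i}): φ is false.
  i (successors {a, d, h}): φ is false.
For instance, at d:
  At d: ◇r is true, so ¬◇r is false.
    At d: ◇r requires r at some successor in {a, c, d, e, i}.
      r holds at a, so ◇r is true at d.

No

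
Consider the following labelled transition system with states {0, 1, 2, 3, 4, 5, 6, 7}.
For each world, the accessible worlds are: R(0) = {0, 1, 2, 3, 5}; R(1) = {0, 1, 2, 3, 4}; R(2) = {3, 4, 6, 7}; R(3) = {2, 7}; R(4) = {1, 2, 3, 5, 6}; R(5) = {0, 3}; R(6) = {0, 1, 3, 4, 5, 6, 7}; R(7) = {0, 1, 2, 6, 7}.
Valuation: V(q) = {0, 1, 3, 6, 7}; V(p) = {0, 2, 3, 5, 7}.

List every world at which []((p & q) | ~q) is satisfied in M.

Let φ = []((p & q) | ~q). Evaluate φ at each world:
  0 (successors {0, 1, 2, 3, 5}): φ is false.
  1 (successors {0, 1, 2, 3, 4}): φ is false.
  2 (successors {3, 4, 6, 7}): φ is false.
  3 (successors {2, 7}): φ is true.
  4 (successors {1, 2, 3, 5, 6}): φ is false.
  5 (successors {0, 3}): φ is true.
  6 (successors {0, 1, 3, 4, 5, 6, 7}): φ is false.
  7 (successors {0, 1, 2, 6, 7}): φ is false.
For instance, at 2:
  At 2: []((p & q) | ~q) requires (p & q) | ~q at every successor {3, 4, 6, 7}.
    (p & q) | ~q fails at 6, so []((p & q) | ~q) is false at 2.
Satisfying worlds: {3, 5}

3, 5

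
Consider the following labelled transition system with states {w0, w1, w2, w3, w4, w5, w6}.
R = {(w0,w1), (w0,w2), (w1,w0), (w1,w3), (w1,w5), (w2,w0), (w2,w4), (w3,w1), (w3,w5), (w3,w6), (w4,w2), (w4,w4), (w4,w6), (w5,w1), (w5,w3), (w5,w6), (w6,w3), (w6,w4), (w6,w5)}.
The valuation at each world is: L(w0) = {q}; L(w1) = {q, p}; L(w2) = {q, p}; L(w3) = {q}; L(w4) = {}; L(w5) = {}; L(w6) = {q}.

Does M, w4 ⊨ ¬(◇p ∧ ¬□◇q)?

Yes

At w4: ◇p ∧ ¬□◇q is false, so ¬(◇p ∧ ¬□◇q) is true.
  At w4: ◇p is true, ¬□◇q is false, so ◇p ∧ ¬□◇q is false.
    At w4: ◇p requires p at some successor in {w2, w4, w6}.
      p holds at w2, so ◇p is true at w4.
    At w4: □◇q is true, so ¬□◇q is false.
      At w4: □◇q requires ◇q at every successor {w2, w4, w6}.
        At w2: ◇q is true.
        At w4: ◇q is true.
        At w6: ◇q is true.
      So □◇q is true at w4.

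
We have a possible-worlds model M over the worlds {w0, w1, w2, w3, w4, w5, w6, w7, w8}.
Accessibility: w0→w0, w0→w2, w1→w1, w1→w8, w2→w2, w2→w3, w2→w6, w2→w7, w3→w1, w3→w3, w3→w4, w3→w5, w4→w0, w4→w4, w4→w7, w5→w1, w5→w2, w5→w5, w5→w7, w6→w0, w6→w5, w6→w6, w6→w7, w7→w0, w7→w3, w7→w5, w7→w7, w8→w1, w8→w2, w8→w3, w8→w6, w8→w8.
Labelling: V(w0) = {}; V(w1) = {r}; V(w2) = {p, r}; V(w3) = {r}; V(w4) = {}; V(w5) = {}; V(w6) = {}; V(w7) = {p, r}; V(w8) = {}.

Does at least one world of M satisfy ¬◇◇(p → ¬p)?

Recall that ◇ψ holds at a world iff ψ holds at some accessible world.
Let φ = ¬◇◇(p → ¬p). Evaluate φ at each world:
  w0 (successors {w0, w2}): φ is false.
  w1 (successors {w1, w8}): φ is false.
  w2 (successors {w2, w3, w6, w7}): φ is false.
  w3 (successors {w1, w3, w4, w5}): φ is false.
  w4 (successors {w0, w4, w7}): φ is false.
  w5 (successors {w1, w2, w5, w7}): φ is false.
  w6 (successors {w0, w5, w6, w7}): φ is false.
  w7 (successors {w0, w3, w5, w7}): φ is false.
  w8 (successors {w1, w2, w3, w6, w8}): φ is false.
For instance, at w5:
  At w5: ◇◇(p → ¬p) is true, so ¬◇◇(p → ¬p) is false.
    At w5: ◇◇(p → ¬p) requires ◇(p → ¬p) at some successor in {w1, w2, w5, w7}.
      ◇(p → ¬p) holds at w1, so ◇◇(p → ¬p) is true at w5.

No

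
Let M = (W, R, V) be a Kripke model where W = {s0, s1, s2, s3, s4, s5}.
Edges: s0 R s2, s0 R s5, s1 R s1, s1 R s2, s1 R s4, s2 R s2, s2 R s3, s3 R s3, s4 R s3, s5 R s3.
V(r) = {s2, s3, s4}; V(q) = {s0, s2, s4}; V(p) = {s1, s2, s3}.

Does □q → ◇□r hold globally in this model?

Yes

Recall that □ψ holds at a world iff ψ holds at every accessible world, and ◇ψ holds iff ψ holds at some accessible world.
Let φ = □q → ◇□r. Evaluate φ at each world:
  s0 (successors {s2, s5}): φ is true.
  s1 (successors {s1, s2, s4}): φ is true.
  s2 (successors {s2, s3}): φ is true.
  s3 (successors {s3}): φ is true.
  s4 (successors {s3}): φ is true.
  s5 (successors {s3}): φ is true.
For instance, at s1:
  At s1: □q is false, ◇□r is true, so □q → ◇□r is true.
    At s1: □q requires q at every successor {s1, s2, s4}.
      q fails at s1, so □q is false at s1.
    At s1: ◇□r requires □r at some successor in {s1, s2, s4}.
      □r holds at s2, so ◇□r is true at s1.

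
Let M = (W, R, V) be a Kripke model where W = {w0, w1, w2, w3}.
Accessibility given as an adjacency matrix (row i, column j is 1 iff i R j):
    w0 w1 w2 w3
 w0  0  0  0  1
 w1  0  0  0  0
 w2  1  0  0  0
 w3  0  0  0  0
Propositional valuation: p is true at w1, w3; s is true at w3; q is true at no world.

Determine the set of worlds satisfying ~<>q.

w0, w1, w2, w3

Let φ = ~<>q. Evaluate φ at each world:
  w0 (successors {w3}): φ is true.
  w1 (successors ∅): φ is true.
  w2 (successors {w0}): φ is true.
  w3 (successors ∅): φ is true.
For instance, at w0:
  At w0: <>q is false, so ~<>q is true.
    At w0: <>q requires q at some successor in {w3}.
      At w3: q is false.
    So <>q is false at w0.
Satisfying worlds: {w0, w1, w2, w3}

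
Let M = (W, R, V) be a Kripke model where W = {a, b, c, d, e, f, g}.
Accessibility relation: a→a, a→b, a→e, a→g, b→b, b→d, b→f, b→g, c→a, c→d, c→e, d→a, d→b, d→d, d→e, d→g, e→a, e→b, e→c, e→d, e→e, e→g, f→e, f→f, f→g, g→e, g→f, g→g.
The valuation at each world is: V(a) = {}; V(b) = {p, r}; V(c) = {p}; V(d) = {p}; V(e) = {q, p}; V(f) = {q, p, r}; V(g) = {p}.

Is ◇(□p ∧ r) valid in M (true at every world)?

Let φ = ◇(□p ∧ r). Evaluate φ at each world:
  a (successors {a, b, e, g}): φ is true.
  b (successors {b, d, f, g}): φ is true.
  c (successors {a, d, e}): φ is false.
  d (successors {a, b, d, e, g}): φ is true.
  e (successors {a, b, c, d, e, g}): φ is true.
  f (successors {e, f, g}): φ is true.
  g (successors {e, f, g}): φ is true.
Detail at c (counterexample):
  At c: ◇(□p ∧ r) requires □p ∧ r at some successor in {a, d, e}.
    At a: □p ∧ r is false.
    At d: □p ∧ r is false.
    At e: □p ∧ r is false.
  So ◇(□p ∧ r) is false at c.

No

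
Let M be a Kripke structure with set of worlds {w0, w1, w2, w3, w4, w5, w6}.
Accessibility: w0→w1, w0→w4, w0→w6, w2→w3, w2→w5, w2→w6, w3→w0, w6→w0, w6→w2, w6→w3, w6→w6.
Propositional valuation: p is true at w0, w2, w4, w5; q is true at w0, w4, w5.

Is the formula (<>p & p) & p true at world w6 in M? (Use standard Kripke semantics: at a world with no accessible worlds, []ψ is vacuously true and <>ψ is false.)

No

Recall that <>ψ holds at a world iff ψ holds at some accessible world.
At w6: <>p & p is false, p is false, so (<>p & p) & p is false.
  At w6: <>p is true, p is false, so <>p & p is false.
    At w6: <>p requires p at some successor in {w0, w2, w3, w6}.
      p holds at w0, so <>p is true at w6.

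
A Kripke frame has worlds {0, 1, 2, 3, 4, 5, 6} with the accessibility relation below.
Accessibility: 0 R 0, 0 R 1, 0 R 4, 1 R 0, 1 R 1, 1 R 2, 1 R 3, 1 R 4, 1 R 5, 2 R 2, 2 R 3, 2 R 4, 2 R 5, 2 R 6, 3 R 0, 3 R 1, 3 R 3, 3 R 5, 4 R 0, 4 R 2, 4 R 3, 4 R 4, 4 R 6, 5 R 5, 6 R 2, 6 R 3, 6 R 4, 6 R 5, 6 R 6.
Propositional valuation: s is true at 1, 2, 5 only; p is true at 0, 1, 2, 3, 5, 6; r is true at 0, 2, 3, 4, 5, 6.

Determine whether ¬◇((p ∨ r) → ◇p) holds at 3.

No

At 3: ◇((p ∨ r) → ◇p) is true, so ¬◇((p ∨ r) → ◇p) is false.
  At 3: ◇((p ∨ r) → ◇p) requires (p ∨ r) → ◇p at some successor in {0, 1, 3, 5}.
    (p ∨ r) → ◇p holds at 0, so ◇((p ∨ r) → ◇p) is true at 3.
      At 0: p ∨ r is true, ◇p is true, so (p ∨ r) → ◇p is true.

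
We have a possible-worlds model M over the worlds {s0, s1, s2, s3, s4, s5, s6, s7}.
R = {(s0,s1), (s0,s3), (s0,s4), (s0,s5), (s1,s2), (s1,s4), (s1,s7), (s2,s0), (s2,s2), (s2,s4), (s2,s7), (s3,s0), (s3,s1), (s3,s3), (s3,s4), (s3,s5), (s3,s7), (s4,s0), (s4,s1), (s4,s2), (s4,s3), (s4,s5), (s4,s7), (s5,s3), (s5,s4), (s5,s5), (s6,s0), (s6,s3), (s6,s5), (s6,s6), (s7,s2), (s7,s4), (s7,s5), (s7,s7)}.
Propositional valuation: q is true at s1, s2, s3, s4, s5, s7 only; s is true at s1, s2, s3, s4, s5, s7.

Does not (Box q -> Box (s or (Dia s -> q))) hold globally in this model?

No

Recall that Box ψ holds at a world iff ψ holds at every accessible world, and Dia ψ holds iff ψ holds at some accessible world.
Let φ = not (Box q -> Box (s or (Dia s -> q))). Evaluate φ at each world:
  s0 (successors {s1, s3, s4, s5}): φ is false.
  s1 (successors {s2, s4, s7}): φ is false.
  s2 (successors {s0, s2, s4, s7}): φ is false.
  s3 (successors {s0, s1, s3, s4, s5, s7}): φ is false.
  s4 (successors {s0, s1, s2, s3, s5, s7}): φ is false.
  s5 (successors {s3, s4, s5}): φ is false.
  s6 (successors {s0, s3, s5, s6}): φ is false.
  s7 (successors {s2, s4, s5, s7}): φ is false.
Detail at s0 (counterexample):
  At s0: Box q -> Box (s or (Dia s -> q)) is true, so not (Box q -> Box (s or (Dia s -> q))) is false.
    At s0: Box q is true, Box (s or (Dia s -> q)) is true, so Box q -> Box (s or (Dia s -> q)) is true.
      At s0: Box q requires q at every successor {s1, s3, s4, s5}.
        At s1: q is true.
        At s3: q is true.
        At s4: q is true.
        At s5: q is true.
      So Box q is true at s0.
      At s0: Box (s or (Dia s -> q)) requires s or (Dia s -> q) at every successor {s1, s3, s4, s5}.
        At s1: s or (Dia s -> q) is true.
        At s3: s or (Dia s -> q) is true.
        At s4: s or (Dia s -> q) is true.
        At s5: s or (Dia s -> q) is true.
      So Box (s or (Dia s -> q)) is true at s0.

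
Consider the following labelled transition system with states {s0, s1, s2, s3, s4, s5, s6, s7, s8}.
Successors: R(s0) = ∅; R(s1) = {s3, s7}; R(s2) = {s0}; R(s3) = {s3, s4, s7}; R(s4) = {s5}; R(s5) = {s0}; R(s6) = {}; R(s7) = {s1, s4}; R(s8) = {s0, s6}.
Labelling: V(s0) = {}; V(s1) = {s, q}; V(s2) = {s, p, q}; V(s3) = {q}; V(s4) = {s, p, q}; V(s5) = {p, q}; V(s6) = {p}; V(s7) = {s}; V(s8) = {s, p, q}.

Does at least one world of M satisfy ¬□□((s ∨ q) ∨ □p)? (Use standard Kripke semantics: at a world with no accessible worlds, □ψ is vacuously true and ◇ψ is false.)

Let φ = ¬□□((s ∨ q) ∨ □p). Evaluate φ at each world:
  s0 (successors ∅): φ is false.
  s1 (successors {s3, s7}): φ is false.
  s2 (successors {s0}): φ is false.
  s3 (successors {s3, s4, s7}): φ is false.
  s4 (successors {s5}): φ is false.
  s5 (successors {s0}): φ is false.
  s6 (successors ∅): φ is false.
  s7 (successors {s1, s4}): φ is false.
  s8 (successors {s0, s6}): φ is false.
For instance, at s8:
  At s8: □□((s ∨ q) ∨ □p) is true, so ¬□□((s ∨ q) ∨ □p) is false.
    At s8: □□((s ∨ q) ∨ □p) requires □((s ∨ q) ∨ □p) at every successor {s0, s6}.
      At s0: □((s ∨ q) ∨ □p) is true.
      At s6: □((s ∨ q) ∨ □p) is true.
    So □□((s ∨ q) ∨ □p) is true at s8.

No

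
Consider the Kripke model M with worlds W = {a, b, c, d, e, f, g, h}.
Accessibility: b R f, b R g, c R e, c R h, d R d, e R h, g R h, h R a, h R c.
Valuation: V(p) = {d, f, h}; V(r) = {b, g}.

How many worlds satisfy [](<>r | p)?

Let φ = [](<>r | p). Evaluate φ at each world:
  a (successors ∅): φ is true.
  b (successors {f, g}): φ is false.
  c (successors {e, h}): φ is false.
  d (successors {d}): φ is true.
  e (successors {h}): φ is true.
  f (successors ∅): φ is true.
  g (successors {h}): φ is true.
  h (successors {a, c}): φ is false.
For instance, at b:
  At b: [](<>r | p) requires <>r | p at every successor {f, g}.
    <>r | p fails at g, so [](<>r | p) is false at b.
      At g: <>r is false, p is false, so <>r | p is false.
Satisfying worlds: {a, d, e, f, g}

5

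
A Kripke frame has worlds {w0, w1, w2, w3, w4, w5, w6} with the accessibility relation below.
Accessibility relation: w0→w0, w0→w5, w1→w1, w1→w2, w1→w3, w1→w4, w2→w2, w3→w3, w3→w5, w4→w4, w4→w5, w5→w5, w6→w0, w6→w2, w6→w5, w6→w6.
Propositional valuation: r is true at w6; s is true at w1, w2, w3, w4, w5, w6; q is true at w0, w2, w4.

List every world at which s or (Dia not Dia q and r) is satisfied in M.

Let φ = s or (Dia not Dia q and r). Evaluate φ at each world:
  w0 (successors {w0, w5}): φ is false.
  w1 (successors {w1, w2, w3, w4}): φ is true.
  w2 (successors {w2}): φ is true.
  w3 (successors {w3, w5}): φ is true.
  w4 (successors {w4, w5}): φ is true.
  w5 (successors {w5}): φ is true.
  w6 (successors {w0, w2, w5, w6}): φ is true.
For instance, at w4:
  At w4: s is true, Dia not Dia q and r is false, so s or (Dia not Dia q and r) is true.
    At w4: Dia not Dia q is true, r is false, so Dia not Dia q and r is false.
      At w4: Dia not Dia q requires not Dia q at some successor in {w4, w5}.
        not Dia q holds at w5, so Dia not Dia q is true at w4.
Satisfying worlds: {w1, w2, w3, w4, w5, w6}

w1, w2, w3, w4, w5, w6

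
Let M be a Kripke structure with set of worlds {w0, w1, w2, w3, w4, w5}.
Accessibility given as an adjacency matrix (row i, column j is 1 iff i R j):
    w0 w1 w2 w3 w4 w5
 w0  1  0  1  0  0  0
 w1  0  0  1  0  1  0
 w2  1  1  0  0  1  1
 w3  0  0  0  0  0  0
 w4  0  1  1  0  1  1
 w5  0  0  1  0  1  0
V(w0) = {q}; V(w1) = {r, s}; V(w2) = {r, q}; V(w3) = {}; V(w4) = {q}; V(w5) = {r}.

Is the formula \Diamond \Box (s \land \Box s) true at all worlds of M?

Let φ = \Diamond \Box (s \land \Box s). Evaluate φ at each world:
  w0 (successors {w0, w2}): φ is false.
  w1 (successors {w2, w4}): φ is false.
  w2 (successors {w0, w1, w4, w5}): φ is false.
  w3 (successors ∅): φ is false.
  w4 (successors {w1, w2, w4, w5}): φ is false.
  w5 (successors {w2, w4}): φ is false.
Detail at w0 (counterexample):
  At w0: \Diamond \Box (s \land \Box s) requires \Box (s \land \Box s) at some successor in {w0, w2}.
    At w0: \Box (s \land \Box s) is false.
    At w2: \Box (s \land \Box s) is false.
  So \Diamond \Box (s \land \Box s) is false at w0.

No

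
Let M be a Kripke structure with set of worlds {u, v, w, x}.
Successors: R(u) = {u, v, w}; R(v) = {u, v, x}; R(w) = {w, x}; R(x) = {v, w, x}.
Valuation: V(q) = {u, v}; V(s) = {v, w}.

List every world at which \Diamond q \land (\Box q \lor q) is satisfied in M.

u, v

Recall that \Box ψ holds at a world iff ψ holds at every accessible world, and \Diamond ψ holds iff ψ holds at some accessible world.
Let φ = \Diamond q \land (\Box q \lor q). Evaluate φ at each world:
  u (successors {u, v, w}): φ is true.
  v (successors {u, v, x}): φ is true.
  w (successors {w, x}): φ is false.
  x (successors {v, w, x}): φ is false.
For instance, at u:
  At u: \Diamond q is true, \Box q \lor q is true, so \Diamond q \land (\Box q \lor q) is true.
    At u: \Diamond q requires q at some successor in {u, v, w}.
      q holds at u, so \Diamond q is true at u.
    At u: \Box q is false, q is true, so \Box q \lor q is true.
      At u: \Box q requires q at every successor {u, v, w}.
        q fails at w, so \Box q is false at u.
Satisfying worlds: {u, v}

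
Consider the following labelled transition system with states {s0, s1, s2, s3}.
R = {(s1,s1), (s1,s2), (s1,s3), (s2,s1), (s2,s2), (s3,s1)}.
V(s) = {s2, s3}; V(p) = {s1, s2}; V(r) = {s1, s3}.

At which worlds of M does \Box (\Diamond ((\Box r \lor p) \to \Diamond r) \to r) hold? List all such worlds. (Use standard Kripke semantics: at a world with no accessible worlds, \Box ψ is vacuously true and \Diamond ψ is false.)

s0, s3

Let φ = \Box (\Diamond ((\Box r \lor p) \to \Diamond r) \to r). Evaluate φ at each world:
  s0 (successors ∅): φ is true.
  s1 (successors {s1, s2, s3}): φ is false.
  s2 (successors {s1, s2}): φ is false.
  s3 (successors {s1}): φ is true.
For instance, at s2:
  At s2: \Box (\Diamond ((\Box r \lor p) \to \Diamond r) \to r) requires \Diamond ((\Box r \lor p) \to \Diamond r) \to r at every successor {s1, s2}.
    \Diamond ((\Box r \lor p) \to \Diamond r) \to r fails at s2, so \Box (\Diamond ((\Box r \lor p) \to \Diamond r) \to r) is false at s2.
      At s2: \Diamond ((\Box r \lor p) \to \Diamond r) is true, r is false, so \Diamond ((\Box r \lor p) \to \Diamond r) \to r is false.
Satisfying worlds: {s0, s3}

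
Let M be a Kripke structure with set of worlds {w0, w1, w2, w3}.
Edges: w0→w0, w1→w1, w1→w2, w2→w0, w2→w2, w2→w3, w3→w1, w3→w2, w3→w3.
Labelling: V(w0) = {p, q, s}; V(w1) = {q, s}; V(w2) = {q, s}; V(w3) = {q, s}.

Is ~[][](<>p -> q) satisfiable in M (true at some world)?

No

Let φ = ~[][](<>p -> q). Evaluate φ at each world:
  w0 (successors {w0}): φ is false.
  w1 (successors {w1, w2}): φ is false.
  w2 (successors {w0, w2, w3}): φ is false.
  w3 (successors {w1, w2, w3}): φ is false.
For instance, at w0:
  At w0: [][](<>p -> q) is true, so ~[][](<>p -> q) is false.
    At w0: [][](<>p -> q) requires [](<>p -> q) at every successor {w0}.
      At w0: [](<>p -> q) is true.
    So [][](<>p -> q) is true at w0.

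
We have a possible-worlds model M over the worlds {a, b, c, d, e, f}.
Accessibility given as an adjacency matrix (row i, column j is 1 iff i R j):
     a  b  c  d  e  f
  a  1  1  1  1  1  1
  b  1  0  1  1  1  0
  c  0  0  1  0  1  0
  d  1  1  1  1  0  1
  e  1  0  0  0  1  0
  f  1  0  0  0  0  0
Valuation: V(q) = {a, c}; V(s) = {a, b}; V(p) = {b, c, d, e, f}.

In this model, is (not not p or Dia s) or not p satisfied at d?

At d: not not p or Dia s is true, not p is false, so (not not p or Dia s) or not p is true.
  At d: not not p is true, Dia s is true, so not not p or Dia s is true.
    At d: Dia s requires s at some successor in {a, b, c, d, f}.
      s holds at a, so Dia s is true at d.

Yes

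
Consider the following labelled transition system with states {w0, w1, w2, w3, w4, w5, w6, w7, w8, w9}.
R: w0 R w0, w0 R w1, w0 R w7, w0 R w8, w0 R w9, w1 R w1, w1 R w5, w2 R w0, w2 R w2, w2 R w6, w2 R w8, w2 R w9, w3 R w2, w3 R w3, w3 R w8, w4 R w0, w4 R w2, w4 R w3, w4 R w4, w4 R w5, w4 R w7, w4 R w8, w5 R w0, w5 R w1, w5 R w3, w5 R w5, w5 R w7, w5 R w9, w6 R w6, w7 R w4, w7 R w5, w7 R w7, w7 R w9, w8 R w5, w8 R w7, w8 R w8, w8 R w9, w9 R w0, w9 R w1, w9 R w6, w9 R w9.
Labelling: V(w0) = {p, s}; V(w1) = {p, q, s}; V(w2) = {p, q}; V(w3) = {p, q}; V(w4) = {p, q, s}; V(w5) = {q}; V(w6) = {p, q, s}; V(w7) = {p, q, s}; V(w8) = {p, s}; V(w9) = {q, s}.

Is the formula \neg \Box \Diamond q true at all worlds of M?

Let φ = \neg \Box \Diamond q. Evaluate φ at each world:
  w0 (successors {w0, w1, w7, w8, w9}): φ is false.
  w1 (successors {w1, w5}): φ is false.
  w2 (successors {w0, w2, w6, w8, w9}): φ is false.
  w3 (successors {w2, w3, w8}): φ is false.
  w4 (successors {w0, w2, w3, w4, w5, w7, w8}): φ is false.
  w5 (successors {w0, w1, w3, w5, w7, w9}): φ is false.
  w6 (successors {w6}): φ is false.
  w7 (successors {w4, w5, w7, w9}): φ is false.
  w8 (successors {w5, w7, w8, w9}): φ is false.
  w9 (successors {w0, w1, w6, w9}): φ is false.
Detail at w0 (counterexample):
  At w0: \Box \Diamond q is true, so \neg \Box \Diamond q is false.
    At w0: \Box \Diamond q requires \Diamond q at every successor {w0, w1, w7, w8, w9}.
      At w0: \Diamond q is true.
      At w1: \Diamond q is true.
      At w7: \Diamond q is true.
      At w8: \Diamond q is true.
      At w9: \Diamond q is true.
    So \Box \Diamond q is true at w0.

No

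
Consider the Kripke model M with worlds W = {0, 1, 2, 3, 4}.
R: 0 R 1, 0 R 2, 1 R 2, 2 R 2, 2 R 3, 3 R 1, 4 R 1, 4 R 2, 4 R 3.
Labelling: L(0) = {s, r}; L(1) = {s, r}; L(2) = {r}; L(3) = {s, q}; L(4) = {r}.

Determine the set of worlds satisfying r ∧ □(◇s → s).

Let φ = r ∧ □(◇s → s). Evaluate φ at each world:
  0 (successors {1, 2}): φ is false.
  1 (successors {2}): φ is false.
  2 (successors {2, 3}): φ is false.
  3 (successors {1}): φ is false.
  4 (successors {1, 2, 3}): φ is false.
For instance, at 3:
  At 3: r is false, □(◇s → s) is true, so r ∧ □(◇s → s) is false.
    At 3: □(◇s → s) requires ◇s → s at every successor {1}.
      At 1: ◇s → s is true.
    So □(◇s → s) is true at 3.
Satisfying worlds: none.

none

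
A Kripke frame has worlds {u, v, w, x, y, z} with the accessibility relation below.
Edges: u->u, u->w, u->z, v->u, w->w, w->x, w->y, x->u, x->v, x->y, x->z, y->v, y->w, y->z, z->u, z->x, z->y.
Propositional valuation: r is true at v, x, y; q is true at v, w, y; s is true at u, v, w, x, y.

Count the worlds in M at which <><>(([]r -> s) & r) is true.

Recall that []ψ holds at a world iff ψ holds at every accessible world, and <>ψ holds iff ψ holds at some accessible world.
Let φ = <><>(([]r -> s) & r). Evaluate φ at each world:
  u (successors {u, w, z}): φ is true.
  v (successors {u}): φ is false.
  w (successors {w, x, y}): φ is true.
  x (successors {u, v, y, z}): φ is true.
  y (successors {v, w, z}): φ is true.
  z (successors {u, x, y}): φ is true.
For instance, at x:
  At x: <><>(([]r -> s) & r) requires <>(([]r -> s) & r) at some successor in {u, v, y, z}.
    <>(([]r -> s) & r) holds at y, so <><>(([]r -> s) & r) is true at x.
      At y: <>(([]r -> s) & r) requires ([]r -> s) & r at some successor in {v, w, z}.
        ([]r -> s) & r holds at v, so <>(([]r -> s) & r) is true at y.
Satisfying worlds: {u, w, x, y, z}

5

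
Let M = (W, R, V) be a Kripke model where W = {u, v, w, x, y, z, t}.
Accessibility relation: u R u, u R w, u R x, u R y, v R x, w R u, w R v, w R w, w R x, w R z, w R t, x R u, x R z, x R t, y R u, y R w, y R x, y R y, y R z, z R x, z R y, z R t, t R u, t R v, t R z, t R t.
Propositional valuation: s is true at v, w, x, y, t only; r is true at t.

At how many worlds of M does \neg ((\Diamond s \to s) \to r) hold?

4

Let φ = \neg ((\Diamond s \to s) \to r). Evaluate φ at each world:
  u (successors {u, w, x, y}): φ is false.
  v (successors {x}): φ is true.
  w (successors {u, v, w, x, z, t}): φ is true.
  x (successors {u, z, t}): φ is true.
  y (successors {u, w, x, y, z}): φ is true.
  z (successors {x, y, t}): φ is false.
  t (successors {u, v, z, t}): φ is false.
For instance, at t:
  At t: (\Diamond s \to s) \to r is true, so \neg ((\Diamond s \to s) \to r) is false.
    At t: \Diamond s \to s is true, r is true, so (\Diamond s \to s) \to r is true.
      At t: \Diamond s is true, s is true, so \Diamond s \to s is true.
Satisfying worlds: {v, w, x, y}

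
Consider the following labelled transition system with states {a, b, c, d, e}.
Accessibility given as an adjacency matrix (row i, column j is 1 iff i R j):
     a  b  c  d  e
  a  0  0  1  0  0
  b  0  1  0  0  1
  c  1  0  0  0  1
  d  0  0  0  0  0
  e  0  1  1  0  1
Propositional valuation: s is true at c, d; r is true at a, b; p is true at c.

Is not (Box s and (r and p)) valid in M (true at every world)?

Yes

Let φ = not (Box s and (r and p)). Evaluate φ at each world:
  a (successors {c}): φ is true.
  b (successors {b, e}): φ is true.
  c (successors {a, e}): φ is true.
  d (successors ∅): φ is true.
  e (successors {b, c, e}): φ is true.
For instance, at c:
  At c: Box s and (r and p) is false, so not (Box s and (r and p)) is true.
    At c: Box s is false, r and p is false, so Box s and (r and p) is false.
      At c: Box s requires s at every successor {a, e}.
        s fails at a, so Box s is false at c.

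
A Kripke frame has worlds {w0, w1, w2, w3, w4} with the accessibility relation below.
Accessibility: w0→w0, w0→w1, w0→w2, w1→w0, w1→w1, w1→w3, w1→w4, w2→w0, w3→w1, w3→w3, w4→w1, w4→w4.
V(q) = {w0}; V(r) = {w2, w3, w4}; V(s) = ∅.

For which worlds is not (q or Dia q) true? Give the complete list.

Recall that Dia ψ holds at a world iff ψ holds at some accessible world.
Let φ = not (q or Dia q). Evaluate φ at each world:
  w0 (successors {w0, w1, w2}): φ is false.
  w1 (successors {w0, w1, w3, w4}): φ is false.
  w2 (successors {w0}): φ is false.
  w3 (successors {w1, w3}): φ is true.
  w4 (successors {w1, w4}): φ is true.
For instance, at w4:
  At w4: q or Dia q is false, so not (q or Dia q) is true.
    At w4: q is false, Dia q is false, so q or Dia q is false.
      At w4: Dia q requires q at some successor in {w1, w4}.
        At w1: q is false.
        At w4: q is false.
      So Dia q is false at w4.
Satisfying worlds: {w3, w4}

w3, w4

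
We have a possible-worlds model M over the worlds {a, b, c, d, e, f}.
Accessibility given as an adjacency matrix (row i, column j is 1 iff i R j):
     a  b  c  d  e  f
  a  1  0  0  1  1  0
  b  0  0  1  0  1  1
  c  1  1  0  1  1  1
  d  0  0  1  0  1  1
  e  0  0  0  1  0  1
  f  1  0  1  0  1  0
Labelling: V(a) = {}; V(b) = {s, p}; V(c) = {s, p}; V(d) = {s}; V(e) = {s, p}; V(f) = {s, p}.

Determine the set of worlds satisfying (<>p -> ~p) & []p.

d

Let φ = (<>p -> ~p) & []p. Evaluate φ at each world:
  a (successors {a, d, e}): φ is false.
  b (successors {c, e, f}): φ is false.
  c (successors {a, b, d, e, f}): φ is false.
  d (successors {c, e, f}): φ is true.
  e (successors {d, f}): φ is false.
  f (successors {a, c, e}): φ is false.
For instance, at a:
  At a: <>p -> ~p is true, []p is false, so (<>p -> ~p) & []p is false.
    At a: <>p is true, ~p is true, so <>p -> ~p is true.
      At a: <>p requires p at some successor in {a, d, e}.
        p holds at e, so <>p is true at a.
    At a: []p requires p at every successor {a, d, e}.
      p fails at a, so []p is false at a.
Satisfying worlds: {d}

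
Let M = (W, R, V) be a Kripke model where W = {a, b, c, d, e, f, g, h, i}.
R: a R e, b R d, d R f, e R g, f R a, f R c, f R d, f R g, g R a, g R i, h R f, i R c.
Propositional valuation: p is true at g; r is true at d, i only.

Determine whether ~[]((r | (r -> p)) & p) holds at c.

Recall that []ψ holds at a world iff ψ holds at every accessible world, and <>ψ holds iff ψ holds at some accessible world.
At c: []((r | (r -> p)) & p) is true, so ~[]((r | (r -> p)) & p) is false.
  At c: no accessible worlds, so []((r | (r -> p)) & p) holds vacuously.

No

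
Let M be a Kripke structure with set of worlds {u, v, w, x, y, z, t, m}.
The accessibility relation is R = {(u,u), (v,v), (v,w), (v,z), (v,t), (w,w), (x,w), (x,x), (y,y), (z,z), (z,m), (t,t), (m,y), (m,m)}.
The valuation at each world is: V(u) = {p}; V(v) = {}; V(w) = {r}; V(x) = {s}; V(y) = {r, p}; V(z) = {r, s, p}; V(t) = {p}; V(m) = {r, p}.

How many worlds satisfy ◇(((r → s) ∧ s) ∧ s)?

Let φ = ◇(((r → s) ∧ s) ∧ s). Evaluate φ at each world:
  u (successors {u}): φ is false.
  v (successors {v, w, z, t}): φ is true.
  w (successors {w}): φ is false.
  x (successors {w, x}): φ is true.
  y (successors {y}): φ is false.
  z (successors {z, m}): φ is true.
  t (successors {t}): φ is false.
  m (successors {y, m}): φ is false.
For instance, at t:
  At t: ◇(((r → s) ∧ s) ∧ s) requires ((r → s) ∧ s) ∧ s at some successor in {t}.
    At t: ((r → s) ∧ s) ∧ s is false.
  So ◇(((r → s) ∧ s) ∧ s) is false at t.
Satisfying worlds: {v, x, z}

3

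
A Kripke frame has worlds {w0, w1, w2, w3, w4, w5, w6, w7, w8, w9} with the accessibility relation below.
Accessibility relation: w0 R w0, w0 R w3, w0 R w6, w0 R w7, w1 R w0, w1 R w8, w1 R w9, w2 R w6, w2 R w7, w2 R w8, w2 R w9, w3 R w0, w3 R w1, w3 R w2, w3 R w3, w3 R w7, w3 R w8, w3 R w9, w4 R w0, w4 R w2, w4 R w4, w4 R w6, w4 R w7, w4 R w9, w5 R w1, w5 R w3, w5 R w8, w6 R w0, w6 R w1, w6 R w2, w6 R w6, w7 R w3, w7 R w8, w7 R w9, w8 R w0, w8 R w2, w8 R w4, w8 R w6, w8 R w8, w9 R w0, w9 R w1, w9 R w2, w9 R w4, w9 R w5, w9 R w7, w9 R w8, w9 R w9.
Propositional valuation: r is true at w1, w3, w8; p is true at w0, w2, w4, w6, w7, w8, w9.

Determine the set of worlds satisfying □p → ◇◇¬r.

Let φ = □p → ◇◇¬r. Evaluate φ at each world:
  w0 (successors {w0, w3, w6, w7}): φ is true.
  w1 (successors {w0, w8, w9}): φ is true.
  w2 (successors {w6, w7, w8, w9}): φ is true.
  w3 (successors {w0, w1, w2, w3, w7, w8, w9}): φ is true.
  w4 (successors {w0, w2, w4, w6, w7, w9}): φ is true.
  w5 (successors {w1, w3, w8}): φ is true.
  w6 (successors {w0, w1, w2, w6}): φ is true.
  w7 (successors {w3, w8, w9}): φ is true.
  w8 (successors {w0, w2, w4, w6, w8}): φ is true.
  w9 (successors {w0, w1, w2, w4, w5, w7, w8, w9}): φ is true.
For instance, at w6:
  At w6: □p is false, ◇◇¬r is true, so □p → ◇◇¬r is true.
    At w6: □p requires p at every successor {w0, w1, w2, w6}.
      p fails at w1, so □p is false at w6.
    At w6: ◇◇¬r requires ◇¬r at some successor in {w0, w1, w2, w6}.
      ◇¬r holds at w0, so ◇◇¬r is true at w6.
Satisfying worlds: {w0, w1, w2, w3, w4, w5, w6, w7, w8, w9}

w0, w1, w2, w3, w4, w5, w6, w7, w8, w9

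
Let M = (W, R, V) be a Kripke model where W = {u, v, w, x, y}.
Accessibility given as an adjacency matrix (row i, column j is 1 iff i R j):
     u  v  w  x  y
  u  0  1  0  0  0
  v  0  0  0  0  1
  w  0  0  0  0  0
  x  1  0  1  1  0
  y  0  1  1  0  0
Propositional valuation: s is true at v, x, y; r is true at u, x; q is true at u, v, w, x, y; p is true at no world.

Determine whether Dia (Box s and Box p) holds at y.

Yes

At y: Dia (Box s and Box p) requires Box s and Box p at some successor in {v, w}.
  Box s and Box p holds at w, so Dia (Box s and Box p) is true at y.
    At w: Box s is true, Box p is true, so Box s and Box p is true.
      At w: no accessible worlds, so Box s holds vacuously.
      At w: no accessible worlds, so Box p holds vacuously.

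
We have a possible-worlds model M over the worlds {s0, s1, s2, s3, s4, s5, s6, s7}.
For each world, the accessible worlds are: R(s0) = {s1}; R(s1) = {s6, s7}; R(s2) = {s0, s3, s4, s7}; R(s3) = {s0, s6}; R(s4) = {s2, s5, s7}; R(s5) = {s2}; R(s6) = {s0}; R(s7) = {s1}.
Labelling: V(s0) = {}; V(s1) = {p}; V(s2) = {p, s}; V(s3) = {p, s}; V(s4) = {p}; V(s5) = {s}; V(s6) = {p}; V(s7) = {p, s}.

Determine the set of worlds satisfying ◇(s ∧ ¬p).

Recall that ◇ψ holds at a world iff ψ holds at some accessible world.
Let φ = ◇(s ∧ ¬p). Evaluate φ at each world:
  s0 (successors {s1}): φ is false.
  s1 (successors {s6, s7}): φ is false.
  s2 (successors {s0, s3, s4, s7}): φ is false.
  s3 (successors {s0, s6}): φ is false.
  s4 (successors {s2, s5, s7}): φ is true.
  s5 (successors {s2}): φ is false.
  s6 (successors {s0}): φ is false.
  s7 (successors {s1}): φ is false.
For instance, at s5:
  At s5: ◇(s ∧ ¬p) requires s ∧ ¬p at some successor in {s2}.
    At s2: s ∧ ¬p is false.
  So ◇(s ∧ ¬p) is false at s5.
Satisfying worlds: {s4}

s4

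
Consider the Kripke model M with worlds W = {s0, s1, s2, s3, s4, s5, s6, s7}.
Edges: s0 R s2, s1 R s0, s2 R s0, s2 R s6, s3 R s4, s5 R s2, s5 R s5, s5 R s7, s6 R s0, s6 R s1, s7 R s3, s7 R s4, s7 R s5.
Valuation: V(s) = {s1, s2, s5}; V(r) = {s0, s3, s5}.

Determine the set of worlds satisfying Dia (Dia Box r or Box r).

s2, s3, s5, s6, s7

Let φ = Dia (Dia Box r or Box r). Evaluate φ at each world:
  s0 (successors {s2}): φ is false.
  s1 (successors {s0}): φ is false.
  s2 (successors {s0, s6}): φ is true.
  s3 (successors {s4}): φ is true.
  s4 (successors ∅): φ is false.
  s5 (successors {s2, s5, s7}): φ is true.
  s6 (successors {s0, s1}): φ is true.
  s7 (successors {s3, s4, s5}): φ is true.
For instance, at s5:
  At s5: Dia (Dia Box r or Box r) requires Dia Box r or Box r at some successor in {s2, s5, s7}.
    Dia Box r or Box r holds at s7, so Dia (Dia Box r or Box r) is true at s5.
      At s7: Dia Box r is true, Box r is false, so Dia Box r or Box r is true.
Satisfying worlds: {s2, s3, s5, s6, s7}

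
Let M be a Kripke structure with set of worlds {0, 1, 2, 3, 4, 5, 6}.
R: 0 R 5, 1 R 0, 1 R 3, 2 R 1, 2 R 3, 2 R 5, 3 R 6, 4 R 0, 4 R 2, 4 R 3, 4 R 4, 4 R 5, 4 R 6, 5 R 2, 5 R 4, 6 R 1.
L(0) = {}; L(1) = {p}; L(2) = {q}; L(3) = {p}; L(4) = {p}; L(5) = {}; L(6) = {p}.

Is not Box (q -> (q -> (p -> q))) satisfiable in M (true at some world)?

Let φ = not Box (q -> (q -> (p -> q))). Evaluate φ at each world:
  0 (successors {5}): φ is false.
  1 (successors {0, 3}): φ is false.
  2 (successors {1, 3, 5}): φ is false.
  3 (successors {6}): φ is false.
  4 (successors {0, 2, 3, 4, 5, 6}): φ is false.
  5 (successors {2, 4}): φ is false.
  6 (successors {1}): φ is false.
For instance, at 4:
  At 4: Box (q -> (q -> (p -> q))) is true, so not Box (q -> (q -> (p -> q))) is false.
    At 4: Box (q -> (q -> (p -> q))) requires q -> (q -> (p -> q)) at every successor {0, 2, 3, 4, 5, 6}.
      At 0: q -> (q -> (p -> q)) is true.
      At 2: q -> (q -> (p -> q)) is true.
      At 3: q -> (q -> (p -> q)) is true.
      At 4: q -> (q -> (p -> q)) is true.
      At 5: q -> (q -> (p -> q)) is true.
      At 6: q -> (q -> (p -> q)) is true.
    So Box (q -> (q -> (p -> q))) is true at 4.

No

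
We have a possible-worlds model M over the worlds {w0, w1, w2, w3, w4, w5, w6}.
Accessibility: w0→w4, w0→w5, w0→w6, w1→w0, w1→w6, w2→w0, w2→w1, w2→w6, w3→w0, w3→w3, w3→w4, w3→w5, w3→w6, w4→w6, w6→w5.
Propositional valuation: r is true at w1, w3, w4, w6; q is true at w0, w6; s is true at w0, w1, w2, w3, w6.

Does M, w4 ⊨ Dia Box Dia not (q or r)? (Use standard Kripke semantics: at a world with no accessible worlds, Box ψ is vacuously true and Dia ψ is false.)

No

At w4: Dia Box Dia not (q or r) requires Box Dia not (q or r) at some successor in {w6}.
  At w6: Box Dia not (q or r) is false.
So Dia Box Dia not (q or r) is false at w4.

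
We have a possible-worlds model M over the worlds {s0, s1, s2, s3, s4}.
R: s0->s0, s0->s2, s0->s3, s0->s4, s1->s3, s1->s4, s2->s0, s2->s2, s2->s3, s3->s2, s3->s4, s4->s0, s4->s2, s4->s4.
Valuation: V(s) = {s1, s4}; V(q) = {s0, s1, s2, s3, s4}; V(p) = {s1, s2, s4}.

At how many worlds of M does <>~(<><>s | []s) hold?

0

Let φ = <>~(<><>s | []s). Evaluate φ at each world:
  s0 (successors {s0, s2, s3, s4}): φ is false.
  s1 (successors {s3, s4}): φ is false.
  s2 (successors {s0, s2, s3}): φ is false.
  s3 (successors {s2, s4}): φ is false.
  s4 (successors {s0, s2, s4}): φ is false.
For instance, at s1:
  At s1: <>~(<><>s | []s) requires ~(<><>s | []s) at some successor in {s3, s4}.
    At s3: ~(<><>s | []s) is false.
    At s4: ~(<><>s | []s) is false.
  So <>~(<><>s | []s) is false at s1.
Satisfying worlds: none.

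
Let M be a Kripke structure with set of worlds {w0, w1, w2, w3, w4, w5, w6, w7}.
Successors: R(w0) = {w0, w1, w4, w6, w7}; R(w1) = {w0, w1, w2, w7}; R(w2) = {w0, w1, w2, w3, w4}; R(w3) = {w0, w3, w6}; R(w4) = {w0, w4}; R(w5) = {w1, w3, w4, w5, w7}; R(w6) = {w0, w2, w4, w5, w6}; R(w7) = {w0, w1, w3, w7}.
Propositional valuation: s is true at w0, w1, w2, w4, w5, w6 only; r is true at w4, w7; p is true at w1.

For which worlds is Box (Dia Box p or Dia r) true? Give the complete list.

w0, w1, w4, w6

Let φ = Box (Dia Box p or Dia r). Evaluate φ at each world:
  w0 (successors {w0, w1, w4, w6, w7}): φ is true.
  w1 (successors {w0, w1, w2, w7}): φ is true.
  w2 (successors {w0, w1, w2, w3, w4}): φ is false.
  w3 (successors {w0, w3, w6}): φ is false.
  w4 (successors {w0, w4}): φ is true.
  w5 (successors {w1, w3, w4, w5, w7}): φ is false.
  w6 (successors {w0, w2, w4, w5, w6}): φ is true.
  w7 (successors {w0, w1, w3, w7}): φ is false.
For instance, at w0:
  At w0: Box (Dia Box p or Dia r) requires Dia Box p or Dia r at every successor {w0, w1, w4, w6, w7}.
    At w0: Dia Box p or Dia r is true.
    At w1: Dia Box p or Dia r is true.
    At w4: Dia Box p or Dia r is true.
    At w6: Dia Box p or Dia r is true.
    At w7: Dia Box p or Dia r is true.
  So Box (Dia Box p or Dia r) is true at w0.
Satisfying worlds: {w0, w1, w4, w6}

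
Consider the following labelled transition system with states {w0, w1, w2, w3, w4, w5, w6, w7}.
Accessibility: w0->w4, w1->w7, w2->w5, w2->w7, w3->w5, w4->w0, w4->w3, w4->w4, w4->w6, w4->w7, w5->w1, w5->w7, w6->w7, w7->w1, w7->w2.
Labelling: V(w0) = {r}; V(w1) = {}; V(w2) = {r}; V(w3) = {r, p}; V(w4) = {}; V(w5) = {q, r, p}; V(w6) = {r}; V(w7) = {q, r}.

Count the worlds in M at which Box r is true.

Let φ = Box r. Evaluate φ at each world:
  w0 (successors {w4}): φ is false.
  w1 (successors {w7}): φ is true.
  w2 (successors {w5, w7}): φ is true.
  w3 (successors {w5}): φ is true.
  w4 (successors {w0, w3, w4, w6, w7}): φ is false.
  w5 (successors {w1, w7}): φ is false.
  w6 (successors {w7}): φ is true.
  w7 (successors {w1, w2}): φ is false.
For instance, at w5:
  At w5: Box r requires r at every successor {w1, w7}.
    r fails at w1, so Box r is false at w5.
Satisfying worlds: {w1, w2, w3, w6}

4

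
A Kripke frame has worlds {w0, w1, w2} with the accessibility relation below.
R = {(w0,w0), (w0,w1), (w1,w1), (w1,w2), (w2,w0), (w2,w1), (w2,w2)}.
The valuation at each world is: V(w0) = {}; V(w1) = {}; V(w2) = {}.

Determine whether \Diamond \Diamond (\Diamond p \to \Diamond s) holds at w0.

Yes

Recall that \Diamond ψ holds at a world iff ψ holds at some accessible world.
At w0: \Diamond \Diamond (\Diamond p \to \Diamond s) requires \Diamond (\Diamond p \to \Diamond s) at some successor in {w0, w1}.
  \Diamond (\Diamond p \to \Diamond s) holds at w0, so \Diamond \Diamond (\Diamond p \to \Diamond s) is true at w0.
    At w0: \Diamond (\Diamond p \to \Diamond s) requires \Diamond p \to \Diamond s at some successor in {w0, w1}.
      \Diamond p \to \Diamond s holds at w0, so \Diamond (\Diamond p \to \Diamond s) is true at w0.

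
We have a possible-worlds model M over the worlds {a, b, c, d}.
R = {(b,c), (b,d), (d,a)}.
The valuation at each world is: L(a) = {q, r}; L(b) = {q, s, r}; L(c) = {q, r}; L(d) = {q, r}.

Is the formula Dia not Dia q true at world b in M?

Yes

Recall that Dia ψ holds at a world iff ψ holds at some accessible world.
At b: Dia not Dia q requires not Dia q at some successor in {c, d}.
  not Dia q holds at c, so Dia not Dia q is true at b.
    At c: Dia q is false, so not Dia q is true.
      At c: no accessible worlds, so Dia q is false.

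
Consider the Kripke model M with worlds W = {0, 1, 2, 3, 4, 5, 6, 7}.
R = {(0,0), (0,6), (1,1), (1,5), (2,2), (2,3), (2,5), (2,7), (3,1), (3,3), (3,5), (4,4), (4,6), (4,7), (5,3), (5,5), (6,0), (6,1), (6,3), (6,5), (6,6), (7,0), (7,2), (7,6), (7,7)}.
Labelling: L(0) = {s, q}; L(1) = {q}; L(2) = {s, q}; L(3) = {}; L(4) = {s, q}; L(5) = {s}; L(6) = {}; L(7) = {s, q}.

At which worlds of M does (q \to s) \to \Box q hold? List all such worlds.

1

Recall that \Box ψ holds at a world iff ψ holds at every accessible world, and \Diamond ψ holds iff ψ holds at some accessible world.
Let φ = (q \to s) \to \Box q. Evaluate φ at each world:
  0 (successors {0, 6}): φ is false.
  1 (successors {1, 5}): φ is true.
  2 (successors {2, 3, 5, 7}): φ is false.
  3 (successors {1, 3, 5}): φ is false.
  4 (successors {4, 6, 7}): φ is false.
  5 (successors {3, 5}): φ is false.
  6 (successors {0, 1, 3, 5, 6}): φ is false.
  7 (successors {0, 2, 6, 7}): φ is false.
For instance, at 1:
  At 1: q \to s is false, \Box q is false, so (q \to s) \to \Box q is true.
    At 1: \Box q requires q at every successor {1, 5}.
      q fails at 5, so \Box q is false at 1.
Satisfying worlds: {1}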